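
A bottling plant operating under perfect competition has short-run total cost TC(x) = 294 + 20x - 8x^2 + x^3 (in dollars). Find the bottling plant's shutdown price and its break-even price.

Shutdown price = $4; break-even price = $55

AVC = 20 - 8x + x^2; minimized at x = 4, giving min AVC = $4. That is the shutdown price.
ATC = 294/x + 20 - 8x + x^2. Setting dATC/dx = −294/x^2 − 8 + 2x = 0 gives x = 7 (since 2·7^3 − 8·7^2 = 294).
min ATC = 294/7 + 20 − 8·7 + 7^2 = $55. That is the break-even price.
For $4 ≤ P < $55 the firm produces at a loss; below $4 it shuts down.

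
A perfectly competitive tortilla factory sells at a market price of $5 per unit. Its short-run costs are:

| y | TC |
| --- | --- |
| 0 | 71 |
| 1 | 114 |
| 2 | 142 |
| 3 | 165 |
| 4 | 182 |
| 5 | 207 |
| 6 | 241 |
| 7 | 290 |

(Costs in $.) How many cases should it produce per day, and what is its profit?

y = 0 (shut down); profit = -$71

Profit at each row (π = 5y − TC): y=0: -71; y=1: -109; y=2: -132; y=3: -150; y=4: -162; y=5: -182; y=6: -211; y=7: -255.
Profit is highest at y = 0. Equivalently, the lowest AVC in the table is 136/5 ≈ $27.20 at y = 5, and P = $5 falls below it — price never covers variable cost, so the firm shuts down and loses only its fixed cost.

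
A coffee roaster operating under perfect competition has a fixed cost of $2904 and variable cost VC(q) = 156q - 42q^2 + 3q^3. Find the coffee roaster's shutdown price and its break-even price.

Shutdown price = $9; break-even price = $321

Shutdown price = min AVC. AVC = 156 - 42q + 3q^2, with vertex at q = 7 and minimum $9.
ATC = 2904/q + 156 - 42q + 3q^2. Setting dATC/dq = −2904/q^2 − 42 + 6q = 0 gives q = 11 (since 6·11^3 − 42·11^2 = 2904).
min ATC = 2904/11 + 156 − 42·11 + 3·11^2 = $321. That is the break-even price.
For $9 ≤ P < $321 the firm produces at a loss; below $9 it shuts down.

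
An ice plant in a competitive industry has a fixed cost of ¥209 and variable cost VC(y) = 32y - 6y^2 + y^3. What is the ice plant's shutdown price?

Short-run supply begins at min AVC. From VC = 32y - 6y^2 + y^3, AVC = 32 - 6y + y^2.
dAVC/dy = -6 + 2y = 0 gives y = 3. min AVC = 32 - 6·3 + 3^2 = 23.
So the shutdown price is ¥23.

¥23 per unit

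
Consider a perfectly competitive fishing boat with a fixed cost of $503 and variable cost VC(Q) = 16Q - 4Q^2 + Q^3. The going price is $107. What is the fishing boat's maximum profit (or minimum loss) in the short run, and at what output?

Profit = -$13 at Q = 7

AVC = 16 - 4Q + Q^2 has its minimum $12 at Q = 2; price $107 clears that bar, so the firm operates.
MC = 16 - 8Q + 3Q^2. Setting P = MC and taking the root on the rising branch gives Q* = 7.
TR = 107·7 = 749. TC = 503 + 259 = 762. Profit = 749 − 762 = -$13.
By producing, the firm covers all variable cost plus $490 of fixed cost; shutting down would lose the full $503.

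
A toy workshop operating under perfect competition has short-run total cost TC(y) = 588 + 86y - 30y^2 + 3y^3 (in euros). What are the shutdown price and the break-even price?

Shutdown price = €11; break-even price = €107

Shutdown price = min AVC. AVC = 86 - 30y + 3y^2, with vertex at y = 5 and minimum €11.
ATC = 588/y + 86 - 30y + 3y^2. Setting dATC/dy = −588/y^2 − 30 + 6y = 0 gives y = 7 (since 6·7^3 − 30·7^2 = 588).
min ATC = 588/7 + 86 − 30·7 + 3·7^2 = €107. That is the break-even price.
Between these two prices the firm operates at a loss; above €107 it earns a profit.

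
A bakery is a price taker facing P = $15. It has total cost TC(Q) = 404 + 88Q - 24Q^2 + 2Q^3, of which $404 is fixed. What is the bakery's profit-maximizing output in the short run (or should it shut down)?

From TC, MC = TC'(Q) = 88 - 48Q + 6Q^2 and AVC = VC/Q = 88 - 24Q + 2Q^2.
AVC hits its minimum where MC = AVC, at Q = 6, giving min AVC = 88 - 24·6 + 2·6^2 = $16.
P = $15 lies below min AVC = $16; no output level covers variable cost.
Best response: produce nothing and absorb the $404 fixed cost.

Shut down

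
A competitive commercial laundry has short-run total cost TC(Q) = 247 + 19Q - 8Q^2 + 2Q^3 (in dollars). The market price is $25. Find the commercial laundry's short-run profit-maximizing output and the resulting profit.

AVC = 19 - 8Q + 2Q^2; min AVC = $11 at Q = 2. Since P = $25 ≥ min AVC, the firm produces.
With MC = 19 - 16Q + 6Q^2, P = MC on the upward-sloping part at Q* = 3.
TR = 25·3 = 75. TC = 247 + 39 = 286. Profit = 75 − 286 = -$211.
Shutting down would mean losing the fixed cost of $247, so operating at a loss of $211 is better by $36.

Profit = -$211 at Q = 3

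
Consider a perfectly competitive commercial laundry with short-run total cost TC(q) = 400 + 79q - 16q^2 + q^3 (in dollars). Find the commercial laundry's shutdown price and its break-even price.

Shutdown price = $15; break-even price = $59

Shutdown price = min AVC. AVC = 79 - 16q + q^2, with vertex at q = 8 and minimum $15.
ATC = 400/q + 79 - 16q + q^2. Setting dATC/dq = −400/q^2 − 16 + 2q = 0 gives q = 10 (since 2·10^3 − 16·10^2 = 400).
min ATC = 400/10 + 79 − 16·10 + 10^2 = $59. That is the break-even price.
For $15 ≤ P < $59 the firm produces at a loss; below $15 it shuts down.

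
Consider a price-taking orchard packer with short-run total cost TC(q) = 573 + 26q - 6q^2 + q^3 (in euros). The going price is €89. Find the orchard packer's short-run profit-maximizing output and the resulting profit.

Profit = -€181 at q = 7

AVC = 26 - 6q + q^2 has its minimum €17 at q = 3; price €89 clears that bar, so the firm operates.
With MC = 26 - 12q + 3q^2, P = MC on the upward-sloping part at q* = 7.
TR = 89·7 = 623. TC = 573 + 231 = 804. Profit = 623 − 804 = -€181.
By producing, the firm covers all variable cost plus €392 of fixed cost; shutting down would lose the full €573.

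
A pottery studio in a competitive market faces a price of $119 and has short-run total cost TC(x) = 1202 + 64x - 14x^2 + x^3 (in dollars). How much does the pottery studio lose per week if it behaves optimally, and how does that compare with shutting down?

Profit = -$234 at x = 11

AVC = 64 - 14x + x^2; min AVC = $15 at x = 7. Since P = $119 ≥ min AVC, the firm produces.
MC = 64 - 28x + 3x^2. Setting P = MC and taking the root on the rising branch gives x* = 11.
TR = 119·11 = 1309. TC = 1202 + 341 = 1543. Profit = 1309 − 1543 = -$234.
By producing, the firm covers all variable cost plus $968 of fixed cost; shutting down would lose the full $1202.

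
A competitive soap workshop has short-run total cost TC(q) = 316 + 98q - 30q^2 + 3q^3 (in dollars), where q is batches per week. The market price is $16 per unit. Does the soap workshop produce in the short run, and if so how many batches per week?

From TC, MC = TC'(q) = 98 - 60q + 9q^2 and AVC = VC/q = 98 - 30q + 3q^2.
The AVC parabola has its vertex at q = 30/6 = 5, where AVC = 98 - 30·5 + 3·5^2 = $23.
With P < min AVC ($16 < $23), every unit sold adds to the loss.
Shutting down limits the loss to fixed cost, $316.

Shut down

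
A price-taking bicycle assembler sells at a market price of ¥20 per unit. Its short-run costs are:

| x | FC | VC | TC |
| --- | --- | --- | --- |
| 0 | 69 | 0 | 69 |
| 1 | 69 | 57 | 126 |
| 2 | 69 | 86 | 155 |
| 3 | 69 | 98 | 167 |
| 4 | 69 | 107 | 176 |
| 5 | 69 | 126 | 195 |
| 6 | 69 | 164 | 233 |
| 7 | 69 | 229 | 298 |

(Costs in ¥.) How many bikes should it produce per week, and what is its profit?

x = 0 (shut down); profit = -¥69

Compute π = P·x − TC at each output: x=0: -69; x=1: -106; x=2: -115; x=3: -107; x=4: -96; x=5: -95; x=6: -113; x=7: -158.
Profit is highest at x = 0. Equivalently, the lowest AVC in the table is 126/5 ≈ ¥25.20 at x = 5, and P = ¥20 falls below it — price never covers variable cost, so the firm shuts down and loses only its fixed cost.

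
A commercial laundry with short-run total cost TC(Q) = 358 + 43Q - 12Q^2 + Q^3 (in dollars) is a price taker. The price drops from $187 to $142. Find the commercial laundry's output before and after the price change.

MC = 43 - 24Q + 3Q^2; the shutdown threshold is min AVC = $7 (at Q = 6).
At P = $187 ≥ min AVC, set P = MC on the rising branch: Q = 12.
At P = $142 ≥ min AVC, set P = MC: Q = 11. The firm stays open but cuts output.

Output falls from 12 to 11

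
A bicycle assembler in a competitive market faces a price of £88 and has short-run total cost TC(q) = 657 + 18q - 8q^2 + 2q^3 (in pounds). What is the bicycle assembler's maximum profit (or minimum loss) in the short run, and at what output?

AVC = 18 - 8q + 2q^2; min AVC = £10 at q = 2. Since P = £88 ≥ min AVC, the firm produces.
With MC = 18 - 16q + 6q^2, P = MC on the upward-sloping part at q* = 5.
TR = 88·5 = 440. TC = 657 + 140 = 797. Profit = 440 − 797 = -£357.
By producing, the firm covers all variable cost plus £300 of fixed cost; shutting down would lose the full £657.

Profit = -£357 at q = 5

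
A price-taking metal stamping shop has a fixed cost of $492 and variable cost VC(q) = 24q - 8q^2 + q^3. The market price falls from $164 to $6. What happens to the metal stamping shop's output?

Output falls from 10 to 0 (the firm shuts down)

MC = 24 - 16q + 3q^2; the shutdown threshold is min AVC = $8 (at q = 4).
With P = $164 above the shutdown price, P = MC gives q = 10.
At P = $6 < min AVC = $8, price no longer covers variable cost at any output, so the firm shuts down: q = 0.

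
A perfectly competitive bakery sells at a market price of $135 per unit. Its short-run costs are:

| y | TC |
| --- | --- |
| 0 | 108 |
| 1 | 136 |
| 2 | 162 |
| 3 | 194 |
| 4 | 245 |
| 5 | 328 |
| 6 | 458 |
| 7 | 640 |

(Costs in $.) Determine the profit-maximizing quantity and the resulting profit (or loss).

y = 6; profit = $352

Profit at each row (π = 135y − TC): y=0: -108; y=1: -1; y=2: 108; y=3: 211; y=4: 295; y=5: 347; y=6: 352; y=7: 305.
Profit is maximized at y = 6. AVC there is 350/6 = $58.33 ≤ P, so producing beats shutting down (which would give -$108).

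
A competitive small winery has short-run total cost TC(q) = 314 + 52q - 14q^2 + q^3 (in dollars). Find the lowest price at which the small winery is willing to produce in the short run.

The firm shuts down when price falls below the minimum of average variable cost. AVC = VC/q = 52 - 14q + q^2.
dAVC/dq = -14 + 2q = 0 gives q = 7. min AVC = 52 - 14·7 + 7^2 = 3.
The firm shuts down for any P below $3.

$3 per unit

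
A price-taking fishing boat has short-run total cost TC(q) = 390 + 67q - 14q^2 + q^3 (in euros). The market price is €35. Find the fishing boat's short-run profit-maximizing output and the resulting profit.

AVC = 67 - 14q + q^2 has its minimum €18 at q = 7; price €35 clears that bar, so the firm operates.
MC = 67 - 28q + 3q^2. Setting P = MC and taking the root on the rising branch gives q* = 8.
TR = 35·8 = 280. TC = 390 + 152 = 542. Profit = 280 − 542 = -€262.
That loss of €262 beats the €390 the firm would lose by shutting down; producing recovers €128 of fixed cost.

Profit = -€262 at q = 8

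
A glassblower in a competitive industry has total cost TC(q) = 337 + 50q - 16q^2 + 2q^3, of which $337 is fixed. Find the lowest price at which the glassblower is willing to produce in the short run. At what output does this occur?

Short-run supply begins at min AVC. From VC = 50q - 16q^2 + 2q^3, AVC = 50 - 16q + 2q^2.
dAVC/dq = -16 + 4q = 0 gives q = 4. min AVC = 50 - 16·4 + 2·4^2 = 18.
So the shutdown price is $18.

$18 per unit, at q = 4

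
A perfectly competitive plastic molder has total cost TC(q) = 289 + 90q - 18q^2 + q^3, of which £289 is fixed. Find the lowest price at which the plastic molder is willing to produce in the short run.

The shutdown price is the minimum of AVC. VC = 90q - 18q^2 + q^3, so AVC = 90 - 18q + q^2.
At the minimum of AVC, MC = AVC. MC = 90 - 36q + 3q^2; setting MC = AVC gives 2q^2 - 18q = 0, so q = 9. min AVC = 9.
The firm shuts down for any P below £9.

£9 per unit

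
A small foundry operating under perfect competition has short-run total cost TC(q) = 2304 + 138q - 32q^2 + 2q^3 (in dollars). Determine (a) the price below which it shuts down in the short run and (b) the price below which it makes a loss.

Shutdown price = $10; break-even price = $234

Shutdown price = min AVC. AVC = 138 - 32q + 2q^2, with vertex at q = 8 and minimum $10.
ATC = 2304/q + 138 - 32q + 2q^2. Setting dATC/dq = −2304/q^2 − 32 + 4q = 0 gives q = 12 (since 4·12^3 − 32·12^2 = 2304).
min ATC = 2304/12 + 138 − 32·12 + 2·12^2 = $234. That is the break-even price.
Between these two prices the firm operates at a loss; above $234 it earns a profit.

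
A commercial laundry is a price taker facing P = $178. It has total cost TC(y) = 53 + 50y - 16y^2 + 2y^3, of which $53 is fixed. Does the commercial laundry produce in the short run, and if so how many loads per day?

Produce at y = 8

Strip out fixed cost: VC = 50y - 16y^2 + 2y^3. Then AVC = 50 - 16y + 2y^2 and MC = 50 - 32y + 6y^2.
AVC hits its minimum where MC = AVC, at y = 4, giving min AVC = 50 - 16·4 + 2·4^2 = $18.
P = $178 exceeds min AVC = $18, so the firm stays open.
P = MC gives -128 - 32y + 6y^2 = 0, with roots -8/3 and 8. Take the larger (rising MC): y* = 8.
Check: AVC at y = 8 is $50 ≤ P, so revenue covers variable cost.
Profit = P·y − TC = 178·8 − 453 = $971.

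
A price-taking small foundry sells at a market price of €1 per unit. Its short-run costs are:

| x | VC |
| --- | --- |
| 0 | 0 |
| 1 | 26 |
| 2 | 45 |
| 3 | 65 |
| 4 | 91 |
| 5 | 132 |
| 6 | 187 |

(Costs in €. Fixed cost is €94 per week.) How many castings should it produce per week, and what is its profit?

x = 0 (shut down); profit = -€94

Tabulate TR − TC: x=0: -94; x=1: -119; x=2: -137; x=3: -156; x=4: -181; x=5: -221; x=6: -275.
Profit is highest at x = 0. Equivalently, the lowest AVC in the table is 65/3 ≈ €21.67 at x = 3, and P = €1 falls below it — price never covers variable cost, so the firm shuts down and loses only its fixed cost.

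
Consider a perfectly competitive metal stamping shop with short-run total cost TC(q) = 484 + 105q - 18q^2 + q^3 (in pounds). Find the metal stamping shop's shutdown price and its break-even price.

AVC = 105 - 18q + q^2; minimized at q = 9, giving min AVC = £24. That is the shutdown price.
ATC = 484/q + 105 - 18q + q^2. Setting dATC/dq = −484/q^2 − 18 + 2q = 0 gives q = 11 (since 2·11^3 − 18·11^2 = 484).
min ATC = 484/11 + 105 − 18·11 + 11^2 = £72. That is the break-even price.
For £24 ≤ P < £72 the firm produces at a loss; below £24 it shuts down.

Shutdown price = £24; break-even price = £72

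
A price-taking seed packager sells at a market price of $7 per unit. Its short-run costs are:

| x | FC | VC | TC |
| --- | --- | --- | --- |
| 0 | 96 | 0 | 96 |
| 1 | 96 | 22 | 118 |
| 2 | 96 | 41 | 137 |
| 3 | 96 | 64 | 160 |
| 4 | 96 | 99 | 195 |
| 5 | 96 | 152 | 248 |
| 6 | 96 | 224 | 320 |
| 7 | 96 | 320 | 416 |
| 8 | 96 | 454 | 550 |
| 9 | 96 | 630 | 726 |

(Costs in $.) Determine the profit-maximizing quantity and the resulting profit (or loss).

Profit at each row (π = 7x − TC): x=0: -96; x=1: -111; x=2: -123; x=3: -139; x=4: -167; x=5: -213; x=6: -278; x=7: -367; x=8: -494; x=9: -663.
Profit is highest at x = 0. Equivalently, the lowest AVC in the table is 41/2 ≈ $20.50 at x = 2, and P = $7 falls below it — price never covers variable cost, so the firm shuts down and loses only its fixed cost.

x = 0 (shut down); profit = -$96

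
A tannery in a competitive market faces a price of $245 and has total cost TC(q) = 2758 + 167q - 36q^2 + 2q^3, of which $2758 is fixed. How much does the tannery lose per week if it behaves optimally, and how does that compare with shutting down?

Profit = -$54 at q = 13

AVC = 167 - 36q + 2q^2 has its minimum $5 at q = 9; price $245 clears that bar, so the firm operates.
With MC = 167 - 72q + 6q^2, P = MC on the upward-sloping part at q* = 13.
TR = 245·13 = 3185. TC = 2758 + 481 = 3239. Profit = 3185 − 3239 = -$54.
That loss of $54 beats the $2758 the firm would lose by shutting down; producing recovers $2704 of fixed cost.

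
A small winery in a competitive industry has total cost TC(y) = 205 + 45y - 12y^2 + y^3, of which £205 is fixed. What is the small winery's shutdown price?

£9 per unit

The firm shuts down when price falls below the minimum of average variable cost. AVC = VC/y = 45 - 12y + y^2.
At the minimum of AVC, MC = AVC. MC = 45 - 24y + 3y^2; setting MC = AVC gives 2y^2 - 12y = 0, so y = 6. min AVC = 9.
For P < £9 the firm produces nothing.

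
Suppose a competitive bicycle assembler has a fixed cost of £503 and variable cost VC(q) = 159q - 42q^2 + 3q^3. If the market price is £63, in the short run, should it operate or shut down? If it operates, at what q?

Variable cost is VC = 159q - 42q^2 + 3q^3, so AVC = VC/q = 159 - 42q + 3q^2 and MC = dTC/dq = 159 - 84q + 9q^2.
AVC is minimized where dAVC/dq = -42 + 6q = 0, at q = 7; min AVC = 159 - 42·7 + 3·7^2 = £12.
Because £63 ≥ £12, revenue can cover variable cost; the firm operates.
P = MC gives 96 - 84q + 9q^2 = 0, with roots 4/3 and 8. Take the larger (rising MC): q* = 8.
Check: AVC at q = 8 is £15 ≤ P, so revenue covers variable cost.
Profit = P·q − TC = 63·8 − 623 = -£119, a loss, but smaller than the £503 fixed cost the firm would lose by shutting down.

Produce at q = 8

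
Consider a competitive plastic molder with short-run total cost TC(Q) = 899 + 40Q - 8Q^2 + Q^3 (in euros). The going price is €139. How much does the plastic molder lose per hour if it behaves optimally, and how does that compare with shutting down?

AVC = 40 - 8Q + Q^2 has its minimum €24 at Q = 4; price €139 clears that bar, so the firm operates.
With MC = 40 - 16Q + 3Q^2, P = MC on the upward-sloping part at Q* = 9.
TR = 139·9 = 1251. TC = 899 + 441 = 1340. Profit = 1251 − 1340 = -€89.
Shutting down would mean losing the fixed cost of €899, so operating at a loss of €89 is better by €810.

Profit = -€89 at Q = 9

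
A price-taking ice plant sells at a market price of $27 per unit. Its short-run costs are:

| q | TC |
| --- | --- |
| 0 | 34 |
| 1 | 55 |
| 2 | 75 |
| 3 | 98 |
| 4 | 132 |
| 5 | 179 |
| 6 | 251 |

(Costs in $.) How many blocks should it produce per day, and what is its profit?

q = 3; profit = -$17

Profit at each row (π = 27q − TC): q=0: -34; q=1: -28; q=2: -21; q=3: -17; q=4: -24; q=5: -44; q=6: -89.
Profit is maximized at q = 3. AVC there is 64/3 = $21.33 ≤ P, so producing beats shutting down (which would give -$34).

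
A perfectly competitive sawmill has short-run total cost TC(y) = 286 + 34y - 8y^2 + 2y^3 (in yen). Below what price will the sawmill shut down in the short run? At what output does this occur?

The shutdown price is the minimum of AVC. VC = 34y - 8y^2 + 2y^3, so AVC = 34 - 8y + 2y^2.
dAVC/dy = -8 + 4y = 0 gives y = 2. min AVC = 34 - 8·2 + 2·2^2 = 26.
The firm shuts down for any P below ¥26.

¥26 per unit, at y = 2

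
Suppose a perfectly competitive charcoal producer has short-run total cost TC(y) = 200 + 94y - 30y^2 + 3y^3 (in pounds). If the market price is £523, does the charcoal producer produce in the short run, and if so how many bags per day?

Produce at y = 11

Strip out fixed cost: VC = 94y - 30y^2 + 3y^3. Then AVC = 94 - 30y + 3y^2 and MC = 94 - 60y + 9y^2.
AVC hits its minimum where MC = AVC, at y = 5, giving min AVC = 94 - 30·5 + 3·5^2 = £19.
Since P = £523 ≥ min AVC = £19, price covers variable cost and the firm should produce.
Set P = MC: 523 = 94 - 60y + 9y^2 → -429 - 60y + 9y^2 = 0. The roots are y = -13/3 and y = 11; the profit-maximizing output is on the rising part of MC, so y* = 11.
Check: AVC at y = 11 is £127 ≤ P, so revenue covers variable cost.
Profit = P·y − TC = 523·11 − 1597 = £4156.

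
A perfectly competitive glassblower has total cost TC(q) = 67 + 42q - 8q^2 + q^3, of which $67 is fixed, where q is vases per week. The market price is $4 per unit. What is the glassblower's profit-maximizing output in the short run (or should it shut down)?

Strip out fixed cost: VC = 42q - 8q^2 + q^3. Then AVC = 42 - 8q + q^2 and MC = 42 - 16q + 3q^2.
AVC is minimized where dAVC/dq = -8 + 2q = 0, at q = 4; min AVC = 42 - 8·4 + 4^2 = $26.
Since P = $4 < min AVC = $26, price fails to cover variable cost at any output.
Best response: produce nothing and absorb the $67 fixed cost.

Shut down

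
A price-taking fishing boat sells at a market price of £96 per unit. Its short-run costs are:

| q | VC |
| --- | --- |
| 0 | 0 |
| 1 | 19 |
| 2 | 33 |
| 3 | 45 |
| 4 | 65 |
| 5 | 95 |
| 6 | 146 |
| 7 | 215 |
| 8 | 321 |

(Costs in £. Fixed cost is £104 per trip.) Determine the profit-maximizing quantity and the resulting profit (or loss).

Compute π = P·q − TC at each output: q=0: -104; q=1: -27; q=2: 55; q=3: 139; q=4: 215; q=5: 281; q=6: 326; q=7: 353; q=8: 343.
Profit is maximized at q = 7. AVC there is 215/7 = £30.71 ≤ P, so producing beats shutting down (which would give -£104).

q = 7; profit = £353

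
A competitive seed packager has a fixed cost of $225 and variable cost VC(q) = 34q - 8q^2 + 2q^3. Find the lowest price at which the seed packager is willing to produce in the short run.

Short-run supply begins at min AVC. From VC = 34q - 8q^2 + 2q^3, AVC = 34 - 8q + 2q^2.
At the minimum of AVC, MC = AVC. MC = 34 - 16q + 6q^2; setting MC = AVC gives 4q^2 - 8q = 0, so q = 2. min AVC = 26.
So the shutdown price is $26.

$26 per unit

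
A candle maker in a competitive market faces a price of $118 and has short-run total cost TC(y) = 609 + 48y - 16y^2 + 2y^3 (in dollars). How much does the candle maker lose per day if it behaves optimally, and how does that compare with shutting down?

Profit = -$21 at y = 7

AVC = 48 - 16y + 2y^2; min AVC = $16 at y = 4. Since P = $118 ≥ min AVC, the firm produces.
MC = 48 - 32y + 6y^2. Setting P = MC and taking the root on the rising branch gives y* = 7.
TR = 118·7 = 826. TC = 609 + 238 = 847. Profit = 826 − 847 = -$21.
That loss of $21 beats the $609 the firm would lose by shutting down; producing recovers $588 of fixed cost.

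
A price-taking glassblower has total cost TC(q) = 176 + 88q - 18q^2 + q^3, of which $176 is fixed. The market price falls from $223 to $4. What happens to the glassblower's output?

Output falls from 15 to 0 (the firm shuts down)

AVC = 88 - 18q + q^2, minimized at q = 9 where min AVC = $7. MC = 88 - 36q + 3q^2.
At P = $223 ≥ min AVC, set P = MC on the rising branch: q = 15.
At P = $4 < min AVC = $7, price no longer covers variable cost at any output, so the firm shuts down: q = 0.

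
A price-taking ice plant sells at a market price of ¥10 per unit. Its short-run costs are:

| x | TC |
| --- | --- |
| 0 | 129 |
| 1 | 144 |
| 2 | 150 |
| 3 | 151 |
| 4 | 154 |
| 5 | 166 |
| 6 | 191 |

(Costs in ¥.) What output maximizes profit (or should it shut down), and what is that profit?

x = 4; profit = -¥114

Tabulate TR − TC: x=0: -129; x=1: -134; x=2: -130; x=3: -121; x=4: -114; x=5: -116; x=6: -131.
Profit is maximized at x = 4. AVC there is 25/4 = ¥6.25 ≤ P, so producing beats shutting down (which would give -¥129).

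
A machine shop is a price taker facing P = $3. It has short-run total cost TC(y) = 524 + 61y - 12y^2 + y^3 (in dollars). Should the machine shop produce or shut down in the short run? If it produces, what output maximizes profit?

Shut down

Strip out fixed cost: VC = 61y - 12y^2 + y^3. Then AVC = 61 - 12y + y^2 and MC = 61 - 24y + 3y^2.
AVC is minimized where dAVC/dy = -12 + 2y = 0, at y = 6; min AVC = 61 - 12·6 + 6^2 = $25.
P = $3 lies below min AVC = $25; no output level covers variable cost.
Best response: produce nothing and absorb the $524 fixed cost.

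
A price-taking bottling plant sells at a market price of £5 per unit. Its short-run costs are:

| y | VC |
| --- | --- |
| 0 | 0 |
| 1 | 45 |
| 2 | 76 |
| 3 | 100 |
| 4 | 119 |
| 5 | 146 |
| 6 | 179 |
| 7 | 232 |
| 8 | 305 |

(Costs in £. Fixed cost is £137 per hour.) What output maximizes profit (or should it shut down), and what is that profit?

y = 0 (shut down); profit = -£137

Compute π = P·y − TC at each output: y=0: -137; y=1: -177; y=2: -203; y=3: -222; y=4: -236; y=5: -258; y=6: -286; y=7: -334; y=8: -402.
Profit is highest at y = 0. Equivalently, the lowest AVC in the table is 146/5 ≈ £29.20 at y = 5, and P = £5 falls below it — price never covers variable cost, so the firm shuts down and loses only its fixed cost.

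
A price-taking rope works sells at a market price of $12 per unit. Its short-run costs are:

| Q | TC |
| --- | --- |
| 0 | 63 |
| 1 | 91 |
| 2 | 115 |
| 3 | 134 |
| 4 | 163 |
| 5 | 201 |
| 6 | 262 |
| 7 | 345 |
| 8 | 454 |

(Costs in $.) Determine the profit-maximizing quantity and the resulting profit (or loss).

Tabulate TR − TC: Q=0: -63; Q=1: -79; Q=2: -91; Q=3: -98; Q=4: -115; Q=5: -141; Q=6: -190; Q=7: -261; Q=8: -358.
Profit is highest at Q = 0. Equivalently, the lowest AVC in the table is 71/3 ≈ $23.67 at Q = 3, and P = $12 falls below it — price never covers variable cost, so the firm shuts down and loses only its fixed cost.

Q = 0 (shut down); profit = -$63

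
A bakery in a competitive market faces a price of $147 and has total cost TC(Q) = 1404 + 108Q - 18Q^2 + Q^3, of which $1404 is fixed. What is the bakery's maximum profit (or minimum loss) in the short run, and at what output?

Profit = -$52 at Q = 13

AVC = 108 - 18Q + Q^2 has its minimum $27 at Q = 9; price $147 clears that bar, so the firm operates.
With MC = 108 - 36Q + 3Q^2, P = MC on the upward-sloping part at Q* = 13.
TR = 147·13 = 1911. TC = 1404 + 559 = 1963. Profit = 1911 − 1963 = -$52.
That loss of $52 beats the $1404 the firm would lose by shutting down; producing recovers $1352 of fixed cost.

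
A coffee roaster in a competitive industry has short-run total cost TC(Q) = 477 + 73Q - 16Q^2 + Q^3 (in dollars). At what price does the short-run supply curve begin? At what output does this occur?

The shutdown price is the minimum of AVC. VC = 73Q - 16Q^2 + Q^3, so AVC = 73 - 16Q + Q^2.
At the minimum of AVC, MC = AVC. MC = 73 - 32Q + 3Q^2; setting MC = AVC gives 2Q^2 - 16Q = 0, so Q = 8. min AVC = 9.
For P < $9 the firm produces nothing.

$9 per unit, at Q = 8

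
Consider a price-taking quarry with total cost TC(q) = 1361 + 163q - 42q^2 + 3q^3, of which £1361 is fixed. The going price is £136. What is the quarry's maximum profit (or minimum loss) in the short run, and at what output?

Profit = -£389 at q = 9

AVC = 163 - 42q + 3q^2; min AVC = £16 at q = 7. Since P = £136 ≥ min AVC, the firm produces.
MC = 163 - 84q + 9q^2. Setting P = MC and taking the root on the rising branch gives q* = 9.
TR = 136·9 = 1224. TC = 1361 + 252 = 1613. Profit = 1224 − 1613 = -£389.
Shutting down would mean losing the fixed cost of £1361, so operating at a loss of £389 is better by £972.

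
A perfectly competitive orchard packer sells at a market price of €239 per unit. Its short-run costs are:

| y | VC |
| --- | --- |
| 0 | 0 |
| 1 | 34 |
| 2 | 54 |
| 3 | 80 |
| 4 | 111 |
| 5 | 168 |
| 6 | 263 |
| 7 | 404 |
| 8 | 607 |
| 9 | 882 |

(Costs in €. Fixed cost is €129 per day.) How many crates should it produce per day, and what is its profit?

y = 8; profit = €1176

Tabulate TR − TC: y=0: -129; y=1: 76; y=2: 295; y=3: 508; y=4: 716; y=5: 898; y=6: 1042; y=7: 1140; y=8: 1176; y=9: 1140.
Profit is maximized at y = 8. AVC there is 607/8 = €75.88 ≤ P, so producing beats shutting down (which would give -€129).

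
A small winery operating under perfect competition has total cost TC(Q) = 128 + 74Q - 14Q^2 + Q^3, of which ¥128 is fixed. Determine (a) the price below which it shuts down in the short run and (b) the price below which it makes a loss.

Shutdown price = min AVC. AVC = 74 - 14Q + Q^2, with vertex at Q = 7 and minimum ¥25.
ATC = 128/Q + 74 - 14Q + Q^2. Setting dATC/dQ = −128/Q^2 − 14 + 2Q = 0 gives Q = 8 (since 2·8^3 − 14·8^2 = 128).
min ATC = 128/8 + 74 − 14·8 + 8^2 = ¥42. That is the break-even price.
Between these two prices the firm operates at a loss; above ¥42 it earns a profit.

Shutdown price = ¥25; break-even price = ¥42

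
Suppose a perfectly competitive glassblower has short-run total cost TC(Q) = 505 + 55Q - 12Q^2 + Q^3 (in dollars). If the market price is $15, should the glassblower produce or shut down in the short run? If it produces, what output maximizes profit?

Variable cost is VC = 55Q - 12Q^2 + Q^3, so AVC = VC/Q = 55 - 12Q + Q^2 and MC = dTC/dQ = 55 - 24Q + 3Q^2.
AVC is minimized where dAVC/dQ = -12 + 2Q = 0, at Q = 6; min AVC = 55 - 12·6 + 6^2 = $19.
With P < min AVC ($15 < $19), every unit sold adds to the loss.
The firm minimizes its loss by shutting down and losing only its fixed cost of $505.

Shut down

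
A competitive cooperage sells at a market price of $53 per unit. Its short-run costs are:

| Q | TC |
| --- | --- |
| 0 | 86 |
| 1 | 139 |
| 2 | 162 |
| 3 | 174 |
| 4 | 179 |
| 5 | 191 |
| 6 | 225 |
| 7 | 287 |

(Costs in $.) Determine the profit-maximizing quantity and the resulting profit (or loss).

Q = 6; profit = $93

Profit at each row (π = 53Q − TC): Q=0: -86; Q=1: -86; Q=2: -56; Q=3: -15; Q=4: 33; Q=5: 74; Q=6: 93; Q=7: 84.
Profit is maximized at Q = 6. AVC there is 139/6 = $23.17 ≤ P, so producing beats shutting down (which would give -$86).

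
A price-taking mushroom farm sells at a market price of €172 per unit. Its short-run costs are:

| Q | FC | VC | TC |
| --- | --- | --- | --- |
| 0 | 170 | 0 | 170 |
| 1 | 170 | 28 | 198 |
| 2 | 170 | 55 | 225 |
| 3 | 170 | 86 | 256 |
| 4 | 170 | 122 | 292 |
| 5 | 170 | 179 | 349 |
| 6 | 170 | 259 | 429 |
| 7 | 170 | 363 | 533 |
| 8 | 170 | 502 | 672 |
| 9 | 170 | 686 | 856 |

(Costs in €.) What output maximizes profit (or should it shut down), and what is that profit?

Tabulate TR − TC: Q=0: -170; Q=1: -26; Q=2: 119; Q=3: 260; Q=4: 396; Q=5: 511; Q=6: 603; Q=7: 671; Q=8: 704; Q=9: 692.
Profit is maximized at Q = 8. AVC there is 502/8 = €62.75 ≤ P, so producing beats shutting down (which would give -€170).

Q = 8; profit = €704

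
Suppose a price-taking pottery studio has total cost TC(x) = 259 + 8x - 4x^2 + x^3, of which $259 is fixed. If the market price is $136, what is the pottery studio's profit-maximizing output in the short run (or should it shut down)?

From TC, MC = TC'(x) = 8 - 8x + 3x^2 and AVC = VC/x = 8 - 4x + x^2.
The AVC parabola has its vertex at x = 4/2 = 2, where AVC = 8 - 4·2 + 2^2 = $4.
Since P = $136 ≥ min AVC = $4, price covers variable cost and the firm should produce.
P = MC gives -128 - 8x + 3x^2 = 0, with roots -16/3 and 8. Take the larger (rising MC): x* = 8.
Check: AVC at x = 8 is $40 ≤ P, so revenue covers variable cost.
Profit = P·x − TC = 136·8 − 579 = $509.

Produce at x = 8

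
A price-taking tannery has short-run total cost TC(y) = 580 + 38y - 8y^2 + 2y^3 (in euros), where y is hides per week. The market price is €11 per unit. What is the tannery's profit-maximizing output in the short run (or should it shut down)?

Shut down

From TC, MC = TC'(y) = 38 - 16y + 6y^2 and AVC = VC/y = 38 - 8y + 2y^2.
The AVC parabola has its vertex at y = 8/4 = 2, where AVC = 38 - 8·2 + 2·2^2 = €30.
With P < min AVC (€11 < €30), every unit sold adds to the loss.
The firm minimizes its loss by shutting down and losing only its fixed cost of €580.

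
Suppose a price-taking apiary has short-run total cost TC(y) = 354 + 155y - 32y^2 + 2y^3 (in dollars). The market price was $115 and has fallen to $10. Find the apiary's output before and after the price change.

AVC = 155 - 32y + 2y^2, minimized at y = 8 where min AVC = $27. MC = 155 - 64y + 6y^2.
At P = $115 ≥ min AVC, set P = MC on the rising branch: y = 10.
At P = $10 < min AVC = $27, price no longer covers variable cost at any output, so the firm shuts down: y = 0.

Output falls from 10 to 0 (the firm shuts down)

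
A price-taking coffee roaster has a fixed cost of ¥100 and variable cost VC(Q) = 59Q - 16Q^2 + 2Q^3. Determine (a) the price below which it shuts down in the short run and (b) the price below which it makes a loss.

Shutdown price = ¥27; break-even price = ¥49

Shutdown price = min AVC. AVC = 59 - 16Q + 2Q^2, with vertex at Q = 4 and minimum ¥27.
ATC = 100/Q + 59 - 16Q + 2Q^2. Setting dATC/dQ = −100/Q^2 − 16 + 4Q = 0 gives Q = 5 (since 4·5^3 − 16·5^2 = 100).
min ATC = 100/5 + 59 − 16·5 + 2·5^2 = ¥49. That is the break-even price.
Between these two prices the firm operates at a loss; above ¥49 it earns a profit.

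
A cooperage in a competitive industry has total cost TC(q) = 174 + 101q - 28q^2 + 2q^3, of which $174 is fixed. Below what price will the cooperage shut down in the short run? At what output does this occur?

$3 per unit, at q = 7

Short-run supply begins at min AVC. From VC = 101q - 28q^2 + 2q^3, AVC = 101 - 28q + 2q^2.
dAVC/dq = -28 + 4q = 0 gives q = 7. min AVC = 101 - 28·7 + 2·7^2 = 3.
The firm shuts down for any P below $3.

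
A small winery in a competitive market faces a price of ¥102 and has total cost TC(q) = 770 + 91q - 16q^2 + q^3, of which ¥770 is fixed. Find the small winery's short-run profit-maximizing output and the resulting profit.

Profit = -¥44 at q = 11

AVC = 91 - 16q + q^2; min AVC = ¥27 at q = 8. Since P = ¥102 ≥ min AVC, the firm produces.
MC = 91 - 32q + 3q^2. Setting P = MC and taking the root on the rising branch gives q* = 11.
TR = 102·11 = 1122. TC = 770 + 396 = 1166. Profit = 1122 − 1166 = -¥44.
That loss of ¥44 beats the ¥770 the firm would lose by shutting down; producing recovers ¥726 of fixed cost.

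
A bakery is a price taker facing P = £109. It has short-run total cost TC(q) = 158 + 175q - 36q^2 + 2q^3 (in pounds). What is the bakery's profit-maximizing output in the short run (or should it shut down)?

Strip out fixed cost: VC = 175q - 36q^2 + 2q^3. Then AVC = 175 - 36q + 2q^2 and MC = 175 - 72q + 6q^2.
AVC is minimized where dAVC/dq = -36 + 4q = 0, at q = 9; min AVC = 175 - 36·9 + 2·9^2 = £13.
P = £109 exceeds min AVC = £13, so the firm stays open.
P = MC gives 66 - 72q + 6q^2 = 0, with roots 1 and 11. Take the larger (rising MC): q* = 11.
Check: AVC at q = 11 is £21 ≤ P, so revenue covers variable cost.
Profit = P·q − TC = 109·11 − 389 = £810.

Produce at q = 11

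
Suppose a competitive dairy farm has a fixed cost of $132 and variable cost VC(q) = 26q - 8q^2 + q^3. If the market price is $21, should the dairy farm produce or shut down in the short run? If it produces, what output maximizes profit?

From TC, MC = TC'(q) = 26 - 16q + 3q^2 and AVC = VC/q = 26 - 8q + q^2.
The AVC parabola has its vertex at q = 8/2 = 4, where AVC = 26 - 8·4 + 4^2 = $10.
Because $21 ≥ $10, revenue can cover variable cost; the firm operates.
Solving P = MC: 5 - 16q + 3q^2 = 0 ⇒ q = 1/3 or 5. On the upward-sloping branch, q* = 5.
Check: AVC at q = 5 is $11 ≤ P, so revenue covers variable cost.
Profit = P·q − TC = 21·5 − 187 = -$82, a loss, but smaller than the $132 fixed cost the firm would lose by shutting down.

Produce at q = 5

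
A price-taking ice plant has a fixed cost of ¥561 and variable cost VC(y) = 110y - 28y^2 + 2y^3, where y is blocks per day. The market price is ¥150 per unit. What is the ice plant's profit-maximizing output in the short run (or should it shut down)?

Produce at y = 10

Strip out fixed cost: VC = 110y - 28y^2 + 2y^3. Then AVC = 110 - 28y + 2y^2 and MC = 110 - 56y + 6y^2.
The AVC parabola has its vertex at y = 28/4 = 7, where AVC = 110 - 28·7 + 2·7^2 = ¥12.
P = ¥150 exceeds min AVC = ¥12, so the firm stays open.
Solving P = MC: -40 - 56y + 6y^2 = 0 ⇒ y = -2/3 or 10. On the upward-sloping branch, y* = 10.
Check: AVC at y = 10 is ¥30 ≤ P, so revenue covers variable cost.
Profit = P·y − TC = 150·10 − 861 = ¥639.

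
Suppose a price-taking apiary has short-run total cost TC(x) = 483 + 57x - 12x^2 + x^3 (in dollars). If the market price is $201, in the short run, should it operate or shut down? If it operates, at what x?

From TC, MC = TC'(x) = 57 - 24x + 3x^2 and AVC = VC/x = 57 - 12x + x^2.
AVC is minimized where dAVC/dx = -12 + 2x = 0, at x = 6; min AVC = 57 - 12·6 + 6^2 = $21.
Because $201 ≥ $21, revenue can cover variable cost; the firm operates.
Solving P = MC: -144 - 24x + 3x^2 = 0 ⇒ x = -4 or 12. On the upward-sloping branch, x* = 12.
Check: AVC at x = 12 is $57 ≤ P, so revenue covers variable cost.
Profit = P·x − TC = 201·12 − 1167 = $1245.

Produce at x = 12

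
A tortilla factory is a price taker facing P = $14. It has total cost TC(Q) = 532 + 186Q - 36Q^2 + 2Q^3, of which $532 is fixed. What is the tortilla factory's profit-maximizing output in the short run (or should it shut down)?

Strip out fixed cost: VC = 186Q - 36Q^2 + 2Q^3. Then AVC = 186 - 36Q + 2Q^2 and MC = 186 - 72Q + 6Q^2.
AVC hits its minimum where MC = AVC, at Q = 9, giving min AVC = 186 - 36·9 + 2·9^2 = $24.
Since P = $14 < min AVC = $24, price fails to cover variable cost at any output.
Best response: produce nothing and absorb the $532 fixed cost.

Shut down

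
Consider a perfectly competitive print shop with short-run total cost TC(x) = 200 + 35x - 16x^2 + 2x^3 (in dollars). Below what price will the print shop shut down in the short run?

Short-run supply begins at min AVC. From VC = 35x - 16x^2 + 2x^3, AVC = 35 - 16x + 2x^2.
dAVC/dx = -16 + 4x = 0 gives x = 4. min AVC = 35 - 16·4 + 2·4^2 = 3.
So the shutdown price is $3.

$3 per unit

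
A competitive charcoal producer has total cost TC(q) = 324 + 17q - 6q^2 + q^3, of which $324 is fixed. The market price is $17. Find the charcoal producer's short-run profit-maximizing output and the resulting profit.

AVC = 17 - 6q + q^2; min AVC = $8 at q = 3. Since P = $17 ≥ min AVC, the firm produces.
With MC = 17 - 12q + 3q^2, P = MC on the upward-sloping part at q* = 4.
TR = 17·4 = 68. TC = 324 + 36 = 360. Profit = 68 − 360 = -$292.
Shutting down would mean losing the fixed cost of $324, so operating at a loss of $292 is better by $32.

Profit = -$292 at q = 4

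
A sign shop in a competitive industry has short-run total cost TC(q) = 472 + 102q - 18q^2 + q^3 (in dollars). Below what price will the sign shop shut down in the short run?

$21 per unit

The shutdown price is the minimum of AVC. VC = 102q - 18q^2 + q^3, so AVC = 102 - 18q + q^2.
dAVC/dq = -18 + 2q = 0 gives q = 9. min AVC = 102 - 18·9 + 9^2 = 21.
For P < $21 the firm produces nothing.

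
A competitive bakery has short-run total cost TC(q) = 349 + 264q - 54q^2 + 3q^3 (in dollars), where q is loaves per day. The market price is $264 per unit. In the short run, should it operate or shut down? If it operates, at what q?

Produce at q = 12

From TC, MC = TC'(q) = 264 - 108q + 9q^2 and AVC = VC/q = 264 - 54q + 3q^2.
AVC hits its minimum where MC = AVC, at q = 9, giving min AVC = 264 - 54·9 + 3·9^2 = $21.
P = $264 exceeds min AVC = $21, so the firm stays open.
P = MC gives -108q + 9q^2 = 0, with roots 0 and 12. Take the larger (rising MC): q* = 12.
Check: AVC at q = 12 is $48 ≤ P, so revenue covers variable cost.
Profit = P·q − TC = 264·12 − 925 = $2243.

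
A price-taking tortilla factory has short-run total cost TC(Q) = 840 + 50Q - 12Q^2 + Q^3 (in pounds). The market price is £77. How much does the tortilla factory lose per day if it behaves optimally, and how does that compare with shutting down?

Profit = -£354 at Q = 9

AVC = 50 - 12Q + Q^2 has its minimum £14 at Q = 6; price £77 clears that bar, so the firm operates.
With MC = 50 - 24Q + 3Q^2, P = MC on the upward-sloping part at Q* = 9.
TR = 77·9 = 693. TC = 840 + 207 = 1047. Profit = 693 − 1047 = -£354.
Shutting down would mean losing the fixed cost of £840, so operating at a loss of £354 is better by £486.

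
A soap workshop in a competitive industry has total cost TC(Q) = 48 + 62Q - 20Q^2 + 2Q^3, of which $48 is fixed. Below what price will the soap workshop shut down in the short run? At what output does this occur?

$12 per unit, at Q = 5

The shutdown price is the minimum of AVC. VC = 62Q - 20Q^2 + 2Q^3, so AVC = 62 - 20Q + 2Q^2.
At the minimum of AVC, MC = AVC. MC = 62 - 40Q + 6Q^2; setting MC = AVC gives 4Q^2 - 20Q = 0, so Q = 5. min AVC = 12.
For P < $12 the firm produces nothing.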